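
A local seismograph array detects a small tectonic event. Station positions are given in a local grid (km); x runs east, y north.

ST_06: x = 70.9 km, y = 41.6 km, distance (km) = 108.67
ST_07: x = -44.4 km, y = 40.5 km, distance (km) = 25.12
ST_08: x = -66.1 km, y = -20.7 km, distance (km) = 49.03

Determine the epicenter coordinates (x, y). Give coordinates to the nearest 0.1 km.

Circle about each station: (x − 70.9)² + (y − 41.6)² = 108.67²; (x + 44.4)² + (y − 40.5)² = 25.12²; (x + 66.1)² + (y + 20.7)² = 49.03².
Subtracting pairs of circle equations eliminates x²+y² and gives linear equations (the radical axes):
-230.6 x − 2.2 y = 8032.39
-274.0 x − 124.6 y = 7445.56
Solving the 2×2 system: x ≈ -35.0, y ≈ 17.2 km.
Check against ST_06 (with the unrounded x, y): √((x − 70.9)²+(y − 41.6)²) = 108.67 ≈ 108.67 km. ✓

(-35.0, 17.2)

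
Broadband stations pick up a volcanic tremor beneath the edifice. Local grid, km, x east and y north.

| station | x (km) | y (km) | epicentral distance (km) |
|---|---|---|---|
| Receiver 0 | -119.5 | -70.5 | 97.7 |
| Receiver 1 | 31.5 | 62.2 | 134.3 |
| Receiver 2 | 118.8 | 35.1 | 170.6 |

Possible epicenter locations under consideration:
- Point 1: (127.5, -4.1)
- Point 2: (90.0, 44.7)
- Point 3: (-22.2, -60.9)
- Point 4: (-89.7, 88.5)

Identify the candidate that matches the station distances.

Point 3

For each candidate, compare |candidate − station| to the reported distance:
Point 1: residuals Receiver 0 158.1, Receiver 1 17.6, Receiver 2 130.4 → max 158.1 km
Point 2: residuals Receiver 0 141.4, Receiver 1 73.2, Receiver 2 140.2 → max 141.4 km
Point 3: residuals Receiver 0 0.1, Receiver 1 0.0, Receiver 2 0.0 → max 0.1 km
Point 4: residuals Receiver 0 64.1, Receiver 1 10.3, Receiver 2 44.6 → max 64.1 km
Only Point 3 has all residuals ≈ 0.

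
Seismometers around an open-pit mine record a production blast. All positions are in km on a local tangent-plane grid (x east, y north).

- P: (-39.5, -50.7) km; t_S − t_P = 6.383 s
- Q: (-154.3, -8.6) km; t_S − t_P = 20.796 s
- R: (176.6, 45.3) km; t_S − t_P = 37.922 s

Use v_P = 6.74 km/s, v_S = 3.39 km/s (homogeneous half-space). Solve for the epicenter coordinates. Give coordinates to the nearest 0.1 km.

x ≈ -41.2 km, y ≈ -94.2 km

Distance from S−P lag: d = Δt · v_P v_S / (v_P − v_S) = Δt · (6.74·3.39)/(6.74−3.39) ≈ 6.8205·Δt.
So d_P = 43.54, d_Q = 141.84, d_R = 258.65 km.
Circle about each station: (x + 39.5)² + (y + 50.7)² = 43.54²; (x + 154.3)² + (y + 8.6)² = 141.84²; (x − 176.6)² + (y − 45.3)² = 258.65².
Subtracting the P equation from the Q and R equations removes the quadratic terms:
-229.6 x + 84.2 y = 1528.86
432.2 x + 192.0 y = -35895.18
Solving the 2×2 system: x ≈ -41.2, y ≈ -94.2 km.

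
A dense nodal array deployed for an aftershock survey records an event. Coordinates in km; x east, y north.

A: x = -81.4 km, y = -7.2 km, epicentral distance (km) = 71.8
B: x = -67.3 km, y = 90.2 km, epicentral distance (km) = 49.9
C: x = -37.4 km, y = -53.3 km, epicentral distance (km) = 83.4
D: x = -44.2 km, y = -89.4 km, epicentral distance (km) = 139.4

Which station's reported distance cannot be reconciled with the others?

Solve using three stations at a time. Using A, B, D (subtract circle equations pairwise → linear system) gives (x, y) ≈ (-37.7, 49.9).
Distances from that point to each station vs reported:
  A: calculated 71.9 vs reported 71.8 → residual 0.1 km
  B: calculated 50.0 vs reported 49.9 → residual 0.1 km
  C: calculated 103.2 vs reported 83.4 → residual 19.8 km
  D: calculated 139.4 vs reported 139.4 → residual 0.0 km
A, B, D are mutually consistent (residuals ≈ 0); C is off by 19.8 km.

C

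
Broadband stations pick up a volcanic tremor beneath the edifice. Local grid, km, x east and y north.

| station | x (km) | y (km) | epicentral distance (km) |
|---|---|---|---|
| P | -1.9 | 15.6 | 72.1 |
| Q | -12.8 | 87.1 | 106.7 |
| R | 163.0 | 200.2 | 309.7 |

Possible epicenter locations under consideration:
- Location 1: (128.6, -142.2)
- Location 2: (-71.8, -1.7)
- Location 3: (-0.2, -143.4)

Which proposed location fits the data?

For each candidate, compare |candidate − station| to the reported distance:
Location 1: residuals P 132.7, Q 162.7, R 34.4 → max 162.7 km
Location 2: residuals P 0.1, Q 0.1, R 0.0 → max 0.1 km
Location 3: residuals P 86.9, Q 124.1, R 70.7 → max 124.1 km
Only Location 2 has all residuals ≈ 0.

Location 2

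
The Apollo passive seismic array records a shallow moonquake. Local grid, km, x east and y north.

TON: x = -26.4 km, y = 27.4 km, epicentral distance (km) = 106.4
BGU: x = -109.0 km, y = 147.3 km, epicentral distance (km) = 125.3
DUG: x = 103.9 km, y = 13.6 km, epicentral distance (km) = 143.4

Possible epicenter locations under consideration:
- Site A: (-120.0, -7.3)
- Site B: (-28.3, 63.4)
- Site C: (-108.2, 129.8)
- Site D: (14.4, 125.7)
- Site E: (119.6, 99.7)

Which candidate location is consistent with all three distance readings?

For each candidate, compare |candidate − station| to the reported distance:
Site A: residuals TON 6.6, BGU 29.7, DUG 81.5 → max 81.5 km
Site B: residuals TON 70.3, BGU 8.9, DUG 2.1 → max 70.3 km
Site C: residuals TON 24.7, BGU 107.8, DUG 98.4 → max 107.8 km
Site D: residuals TON 0.0, BGU 0.0, DUG 0.0 → max 0.0 km
Site E: residuals TON 56.5, BGU 108.2, DUG 55.9 → max 108.2 km
Only Site D has all residuals ≈ 0.

Site D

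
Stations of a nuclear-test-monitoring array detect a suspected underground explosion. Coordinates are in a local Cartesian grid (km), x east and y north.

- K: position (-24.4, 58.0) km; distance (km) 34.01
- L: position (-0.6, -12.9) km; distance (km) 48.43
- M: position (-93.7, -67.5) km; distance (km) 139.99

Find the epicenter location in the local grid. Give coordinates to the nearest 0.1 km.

1.1 km east, 35.5 km north

Circle about each station: (x + 24.4)² + (y − 58.0)² = 34.01²; (x + 0.6)² + (y + 12.9)² = 48.43²; (x + 93.7)² + (y + 67.5)² = 139.99².
Subtracting the K equation from the L and M equations removes the quadratic terms:
47.6 x − 141.8 y = -4981.37
-138.6 x − 251.0 y = -9063.94
Solving the 2×2 system: x ≈ 1.1, y ≈ 35.5 km.
Check against K (with the unrounded x, y): √((x + 24.4)²+(y − 58.0)²) = 34.01 ≈ 34.01 km. ✓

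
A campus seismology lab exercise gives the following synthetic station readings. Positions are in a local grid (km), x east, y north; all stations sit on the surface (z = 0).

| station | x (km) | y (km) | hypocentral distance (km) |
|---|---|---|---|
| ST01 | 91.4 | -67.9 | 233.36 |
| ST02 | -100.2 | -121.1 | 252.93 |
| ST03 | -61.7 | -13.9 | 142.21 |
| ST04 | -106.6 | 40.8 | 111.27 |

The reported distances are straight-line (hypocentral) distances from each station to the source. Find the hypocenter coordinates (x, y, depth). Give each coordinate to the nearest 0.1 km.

x ≈ -39.6 km, y ≈ 121.7 km, depth ≈ 36.7 km

Each station gives a sphere (x−x_i)² + (y−y_i)² + z² = d_i² (stations at z=0).
Subtracting the ST01 sphere from ST02 and ST03: z² cancels, leaving linear equations in x and y:
-383.2 x − 106.4 y = 2224.18
-306.2 x + 108.0 y = 25268.94
Solving: x ≈ -39.597, y ≈ 121.706 km (keep extra digits for the depth step; rounded: -39.6, 121.7).
Then from the ST01 sphere: z² = 233.36² − (x − 91.4)² − (y + 67.9)² with x = -39.597, y = 121.706, so z ≈ 36.691 ≈ 36.7 km.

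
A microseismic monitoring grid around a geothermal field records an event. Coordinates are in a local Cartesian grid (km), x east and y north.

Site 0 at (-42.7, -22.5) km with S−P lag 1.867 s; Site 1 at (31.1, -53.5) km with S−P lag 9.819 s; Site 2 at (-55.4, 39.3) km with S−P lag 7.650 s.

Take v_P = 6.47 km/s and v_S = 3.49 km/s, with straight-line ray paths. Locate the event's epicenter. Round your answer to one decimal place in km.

(-31.7, -13.6)

Distance from S−P lag: d = Δt · v_P v_S / (v_P − v_S) = Δt · (6.47·3.49)/(6.47−3.49) ≈ 7.5773·Δt.
So d_Site 0 = 14.15, d_Site 1 = 74.40, d_Site 2 = 57.97 km.
Circle about each station: (x + 42.7)² + (y + 22.5)² = 14.15²; (x − 31.1)² + (y + 53.5)² = 74.40²; (x + 55.4)² + (y − 39.3)² = 57.97².
Subtracting pairs of circle equations eliminates x²+y² and gives linear equations (the radical axes):
147.6 x − 62.0 y = -3835.22
-25.4 x + 123.6 y = -876.19
Solving the 2×2 system: x ≈ -31.7, y ≈ -13.6 km.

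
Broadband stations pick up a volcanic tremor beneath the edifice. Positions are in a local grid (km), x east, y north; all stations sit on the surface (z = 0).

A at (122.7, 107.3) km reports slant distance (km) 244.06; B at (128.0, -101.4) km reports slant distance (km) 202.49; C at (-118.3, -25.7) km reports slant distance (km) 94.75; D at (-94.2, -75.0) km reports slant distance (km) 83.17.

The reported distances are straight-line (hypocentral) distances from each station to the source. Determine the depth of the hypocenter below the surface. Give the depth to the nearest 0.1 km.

67.3 km

Each station gives a sphere (x−x_i)² + (y−y_i)² + z² = d_i² (stations at z=0).
Subtracting the A sphere from B and C: z² cancels, leaving linear equations in x and y:
10.6 x − 417.4 y = 18660.46
-482.0 x − 266.0 y = 38674.52
Solving: x ≈ -54.798, y ≈ -46.098 km (keep extra digits for the depth step; rounded: -54.8, -46.1).
Then from the A sphere: z² = 244.06² − (x − 122.7)² − (y − 107.3)² with x = -54.798, y = -46.098, so z ≈ 67.296 ≈ 67.3 km.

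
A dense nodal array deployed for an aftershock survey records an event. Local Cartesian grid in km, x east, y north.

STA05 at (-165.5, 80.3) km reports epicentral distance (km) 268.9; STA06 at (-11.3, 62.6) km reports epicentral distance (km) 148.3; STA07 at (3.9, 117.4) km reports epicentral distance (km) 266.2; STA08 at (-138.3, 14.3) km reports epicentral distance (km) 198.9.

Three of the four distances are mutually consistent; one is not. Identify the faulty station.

Solve using three stations at a time. Using STA05, STA07, STA08 (subtract circle equations pairwise → linear system) gives (x, y) ≈ (-22.6, -147.5).
Distances from that point to each station vs reported:
  STA05: calculated 268.9 vs reported 268.9 → residual 0.0 km
  STA06: calculated 210.4 vs reported 148.3 → residual 62.1 km
  STA07: calculated 266.2 vs reported 266.2 → residual 0.0 km
  STA08: calculated 198.9 vs reported 198.9 → residual 0.0 km
STA05, STA07, STA08 are mutually consistent (residuals ≈ 0); STA06 is off by 62.1 km.

STA06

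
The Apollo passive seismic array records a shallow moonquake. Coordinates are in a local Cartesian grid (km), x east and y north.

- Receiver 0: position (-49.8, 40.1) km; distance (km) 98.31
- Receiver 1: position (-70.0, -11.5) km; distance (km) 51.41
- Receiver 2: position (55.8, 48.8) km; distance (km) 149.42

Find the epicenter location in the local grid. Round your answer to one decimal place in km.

Circle about each station: (x + 49.8)² + (y − 40.1)² = 98.31²; (x + 70.0)² + (y + 11.5)² = 51.41²; (x − 55.8)² + (y − 48.8)² = 149.42².
Subtracting the Receiver 0 equation from the Receiver 1 and Receiver 2 equations removes the quadratic terms:
-40.4 x − 103.2 y = 7966.07
211.2 x + 17.4 y = -11254.45
Solving the 2×2 system: x ≈ -48.5, y ≈ -58.2 km.

(-48.5, -58.2)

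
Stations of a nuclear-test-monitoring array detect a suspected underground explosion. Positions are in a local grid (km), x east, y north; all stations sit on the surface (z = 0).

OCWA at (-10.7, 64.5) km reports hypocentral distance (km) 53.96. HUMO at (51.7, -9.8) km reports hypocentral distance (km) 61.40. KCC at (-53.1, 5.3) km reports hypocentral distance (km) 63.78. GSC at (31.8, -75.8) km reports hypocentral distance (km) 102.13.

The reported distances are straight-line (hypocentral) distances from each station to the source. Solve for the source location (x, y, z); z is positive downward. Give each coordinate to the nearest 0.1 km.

Each station gives a sphere (x−x_i)² + (y−y_i)² + z² = d_i² (stations at z=0).
Subtracting the OCWA sphere from HUMO and KCC: z² cancels, leaving linear equations in x and y:
124.8 x − 148.6 y = -2364.09
-84.8 x − 118.4 y = -2583.25
Solving: x ≈ 3.797, y ≈ 19.098 km (keep extra digits for the depth step; rounded: 3.8, 19.1).
Then from the OCWA sphere: z² = 53.96² − (x + 10.7)² − (y − 64.5)² with x = 3.797, y = 19.098, so z ≈ 25.302 ≈ 25.3 km.
Check against GSC (with the unrounded solution): distance 102.13 ≈ 102.13 km. ✓

x ≈ 3.8 km, y ≈ 19.1 km, depth ≈ 25.3 km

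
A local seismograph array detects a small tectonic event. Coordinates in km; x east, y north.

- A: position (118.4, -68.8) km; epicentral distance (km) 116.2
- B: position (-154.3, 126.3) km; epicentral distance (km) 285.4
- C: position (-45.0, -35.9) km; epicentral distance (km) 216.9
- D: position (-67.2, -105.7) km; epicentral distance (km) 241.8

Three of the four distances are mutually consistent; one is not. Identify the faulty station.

Solve using three stations at a time. Using A, B, D (subtract circle equations pairwise → linear system) gives (x, y) ≈ (120.0, 47.4).
Distances from that point to each station vs reported:
  A: calculated 116.2 vs reported 116.2 → residual 0.0 km
  B: calculated 285.4 vs reported 285.4 → residual 0.0 km
  C: calculated 184.8 vs reported 216.9 → residual 32.1 km
  D: calculated 241.8 vs reported 241.8 → residual 0.0 km
A, B, D are mutually consistent (residuals ≈ 0); C is off by 32.1 km.

C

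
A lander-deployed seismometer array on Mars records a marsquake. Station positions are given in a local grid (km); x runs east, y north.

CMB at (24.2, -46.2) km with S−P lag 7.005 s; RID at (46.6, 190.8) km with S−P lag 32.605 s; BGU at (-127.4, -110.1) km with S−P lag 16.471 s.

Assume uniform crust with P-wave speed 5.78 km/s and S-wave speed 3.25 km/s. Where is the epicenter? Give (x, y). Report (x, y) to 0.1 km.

Distance from S−P lag: d = Δt · v_P v_S / (v_P − v_S) = Δt · (5.78·3.25)/(5.78−3.25) ≈ 7.4249·Δt.
So d_CMB = 52.01, d_RID = 242.09, d_BGU = 122.30 km.
Circle about each station: (x − 24.2)² + (y + 46.2)² = 52.01²; (x − 46.6)² + (y − 190.8)² = 242.09²; (x + 127.4)² + (y + 110.1)² = 122.30².
Subtracting pairs of circle equations eliminates x²+y² and gives linear equations (the radical axes):
44.8 x + 474.0 y = -20046.41
-303.2 x − 127.8 y = 13380.44
Solving the 2×2 system: x ≈ -27.4, y ≈ -39.7 km.

(-27.4, -39.7)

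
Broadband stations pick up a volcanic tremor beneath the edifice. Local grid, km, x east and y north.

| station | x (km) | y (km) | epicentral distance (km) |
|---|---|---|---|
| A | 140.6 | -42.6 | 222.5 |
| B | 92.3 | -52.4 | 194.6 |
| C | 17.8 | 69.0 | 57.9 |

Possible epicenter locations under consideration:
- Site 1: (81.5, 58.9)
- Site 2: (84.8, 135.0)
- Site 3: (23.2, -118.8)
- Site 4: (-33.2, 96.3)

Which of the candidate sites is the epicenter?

For each candidate, compare |candidate − station| to the reported distance:
Site 1: residuals A 105.0, B 82.8, C 6.6 → max 105.0 km
Site 2: residuals A 36.3, B 7.0, C 36.1 → max 36.3 km
Site 3: residuals A 82.5, B 98.8, C 130.0 → max 130.0 km
Site 4: residuals A 0.0, B 0.0, C 0.1 → max 0.1 km
Only Site 4 has all residuals ≈ 0.

Site 4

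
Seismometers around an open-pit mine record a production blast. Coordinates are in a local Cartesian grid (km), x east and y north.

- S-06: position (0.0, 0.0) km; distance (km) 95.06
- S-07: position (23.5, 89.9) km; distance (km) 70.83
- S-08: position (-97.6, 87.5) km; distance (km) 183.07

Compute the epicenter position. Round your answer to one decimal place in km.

Circle about each station: x² + y² = 95.06²; (x − 23.5)² + (y − 89.9)² = 70.83²; (x + 97.6)² + (y − 87.5)² = 183.07².
Subtracting the S-06 equation from the S-07 and S-08 equations removes the quadratic terms:
47.0 x + 179.8 y = 12653.77
-195.2 x + 175.0 y = -7296.21
Solving the 2×2 system: x ≈ 81.4, y ≈ 49.1 km.

x ≈ 81.4 km, y ≈ 49.1 km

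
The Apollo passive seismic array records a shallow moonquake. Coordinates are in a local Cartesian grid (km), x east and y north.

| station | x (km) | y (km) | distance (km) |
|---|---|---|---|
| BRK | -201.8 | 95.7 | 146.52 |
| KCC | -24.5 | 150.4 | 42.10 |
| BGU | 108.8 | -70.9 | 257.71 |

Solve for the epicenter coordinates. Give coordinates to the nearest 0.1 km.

(-58.3, 125.3)

Circle about each station: (x + 201.8)² + (y − 95.7)² = 146.52²; (x + 24.5)² + (y − 150.4)² = 42.10²; (x − 108.8)² + (y + 70.9)² = 257.71².
Subtracting the BRK equation from the KCC and BGU equations removes the quadratic terms:
354.6 x + 109.4 y = -6965.62
621.2 x − 333.2 y = -77963.81
Solving the 2×2 system: x ≈ -58.3, y ≈ 125.3 km.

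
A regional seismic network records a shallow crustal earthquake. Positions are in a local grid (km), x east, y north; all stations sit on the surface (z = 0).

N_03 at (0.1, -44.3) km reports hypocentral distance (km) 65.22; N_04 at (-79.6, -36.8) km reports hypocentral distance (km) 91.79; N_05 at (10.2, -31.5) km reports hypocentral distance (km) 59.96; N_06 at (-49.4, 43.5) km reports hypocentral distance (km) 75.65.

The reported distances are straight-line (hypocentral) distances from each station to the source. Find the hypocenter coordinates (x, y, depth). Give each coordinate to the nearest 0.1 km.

x ≈ -9.8 km, y ≈ -0.4 km, depth ≈ 47.2 km

Each station gives a sphere (x−x_i)² + (y−y_i)² + z² = d_i² (stations at z=0).
Subtracting the N_03 sphere from N_04 and N_05: z² cancels, leaving linear equations in x and y:
-159.4 x + 15.0 y = 1556.14
20.2 x + 25.6 y = -207.76
Solving: x ≈ -9.799, y ≈ -0.384 km (keep extra digits for the depth step; rounded: -9.8, -0.4).
Then from the N_03 sphere: z² = 65.22² − (x − 0.1)² − (y + 44.3)² with x = -9.799, y = -0.384, so z ≈ 47.192 ≈ 47.2 km.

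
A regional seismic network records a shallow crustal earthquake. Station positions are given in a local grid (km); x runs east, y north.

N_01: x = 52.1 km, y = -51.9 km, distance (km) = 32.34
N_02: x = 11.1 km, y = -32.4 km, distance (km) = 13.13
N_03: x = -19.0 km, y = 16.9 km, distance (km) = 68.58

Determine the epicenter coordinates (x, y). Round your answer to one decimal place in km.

Circle about each station: (x − 52.1)² + (y + 51.9)² = 32.34²; (x − 11.1)² + (y + 32.4)² = 13.13²; (x + 19.0)² + (y − 16.9)² = 68.58².
Subtracting the N_01 equation from the N_02 and N_03 equations removes the quadratic terms:
-82.0 x + 39.0 y = -3361.57
-142.2 x + 137.6 y = -8418.75
Solving the 2×2 system: x ≈ 23.4, y ≈ -37.0 km.

x ≈ 23.4 km, y ≈ -37.0 km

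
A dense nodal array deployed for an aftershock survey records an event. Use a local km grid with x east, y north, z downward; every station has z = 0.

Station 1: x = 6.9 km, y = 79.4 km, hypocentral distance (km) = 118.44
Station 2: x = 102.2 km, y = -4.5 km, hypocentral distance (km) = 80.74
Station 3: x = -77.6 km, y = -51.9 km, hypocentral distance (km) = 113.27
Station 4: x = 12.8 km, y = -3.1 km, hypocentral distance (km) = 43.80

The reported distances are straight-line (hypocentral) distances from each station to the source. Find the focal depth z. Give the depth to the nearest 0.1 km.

Each station gives a sphere (x−x_i)² + (y−y_i)² + z² = d_i² (stations at z=0).
Subtracting the Station 1 sphere from Station 2 and Station 3: z² cancels, leaving linear equations in x and y:
190.6 x − 167.8 y = 11622.21
-169.0 x − 262.6 y = 3561.34
Solving: x ≈ 31.302, y ≈ -33.707 km (keep extra digits for the depth step; rounded: 31.3, -33.7).
Then from the Station 1 sphere: z² = 118.44² − (x − 6.9)² − (y − 79.4)² with x = 31.302, y = -33.707, so z ≈ 25.286 ≈ 25.3 km.
Check against Station 4 (with the unrounded solution): distance 43.80 ≈ 43.80 km. ✓

z ≈ 25.3 km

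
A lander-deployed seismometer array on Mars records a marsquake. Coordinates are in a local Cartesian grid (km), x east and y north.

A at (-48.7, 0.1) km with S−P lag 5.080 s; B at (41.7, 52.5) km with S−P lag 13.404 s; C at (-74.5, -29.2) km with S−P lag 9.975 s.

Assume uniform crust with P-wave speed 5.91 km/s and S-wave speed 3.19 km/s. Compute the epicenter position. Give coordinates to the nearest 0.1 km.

(-49.6, 35.3)

Distance from S−P lag: d = Δt · v_P v_S / (v_P − v_S) = Δt · (5.91·3.19)/(5.91−3.19) ≈ 6.9312·Δt.
So d_A = 35.21, d_B = 92.91, d_C = 69.14 km.
Circle about each station: (x + 48.7)² + (y − 0.1)² = 35.21²; (x − 41.7)² + (y − 52.5)² = 92.91²; (x + 74.5)² + (y + 29.2)² = 69.14².
Subtracting pairs of circle equations eliminates x²+y² and gives linear equations (the radical axes):
180.8 x + 104.8 y = -5269.08
-51.6 x − 58.6 y = 490.59
Solving the 2×2 system: x ≈ -49.6, y ≈ 35.3 km.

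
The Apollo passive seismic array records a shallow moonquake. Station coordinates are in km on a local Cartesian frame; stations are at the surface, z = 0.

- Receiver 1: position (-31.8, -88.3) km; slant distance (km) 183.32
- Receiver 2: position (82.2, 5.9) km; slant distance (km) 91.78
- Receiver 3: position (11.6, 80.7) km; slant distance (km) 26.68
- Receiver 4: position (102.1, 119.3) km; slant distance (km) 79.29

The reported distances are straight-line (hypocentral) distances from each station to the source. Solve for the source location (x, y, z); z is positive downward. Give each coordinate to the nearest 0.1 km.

(33.6, 82.3, 15.0)

Each station gives a sphere (x−x_i)² + (y−y_i)² + z² = d_i² (stations at z=0).
Subtracting the Receiver 1 sphere from Receiver 2 and Receiver 3: z² cancels, leaving linear equations in x and y:
228.0 x + 188.4 y = 23166.17
86.8 x + 338.0 y = 30733.32
Solving: x ≈ 33.602, y ≈ 82.298 km (keep extra digits for the depth step; rounded: 33.6, 82.3).
Then from the Receiver 1 sphere: z² = 183.32² − (x + 31.8)² − (y + 88.3)² with x = 33.602, y = 82.298, so z ≈ 15.004 ≈ 15.0 km.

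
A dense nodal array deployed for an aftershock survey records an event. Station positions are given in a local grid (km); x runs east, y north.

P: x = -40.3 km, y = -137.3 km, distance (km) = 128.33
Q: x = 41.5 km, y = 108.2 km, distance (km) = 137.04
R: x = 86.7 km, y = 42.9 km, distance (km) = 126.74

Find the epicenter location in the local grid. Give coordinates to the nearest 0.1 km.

Circle about each station: (x + 40.3)² + (y + 137.3)² = 128.33²; (x − 41.5)² + (y − 108.2)² = 137.04²; (x − 86.7)² + (y − 42.9)² = 126.74².
Subtracting the P equation from the Q and R equations removes the quadratic terms:
163.6 x + 491.0 y = -9357.26
254.0 x + 360.4 y = -10712.52
Solving the 2×2 system: x ≈ -28.7, y ≈ -9.5 km.

x ≈ -28.7 km, y ≈ -9.5 km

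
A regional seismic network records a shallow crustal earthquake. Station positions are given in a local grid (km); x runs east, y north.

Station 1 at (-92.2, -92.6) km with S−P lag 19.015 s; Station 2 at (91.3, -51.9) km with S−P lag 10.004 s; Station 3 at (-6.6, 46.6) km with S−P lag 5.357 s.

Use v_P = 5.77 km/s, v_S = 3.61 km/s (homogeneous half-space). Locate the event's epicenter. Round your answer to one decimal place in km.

42.8 km east, 31.5 km north

Distance from S−P lag: d = Δt · v_P v_S / (v_P − v_S) = Δt · (5.77·3.61)/(5.77−3.61) ≈ 9.6434·Δt.
So d_Station 1 = 183.37, d_Station 2 = 96.47, d_Station 3 = 51.66 km.
Circle about each station: (x + 92.2)² + (y + 92.6)² = 183.37²; (x − 91.3)² + (y + 51.9)² = 96.47²; (x + 6.6)² + (y − 46.6)² = 51.66².
Subtracting the Station 1 equation from the Station 2 and Station 3 equations removes the quadratic terms:
367.0 x + 81.4 y = 18271.80
171.2 x + 278.4 y = 16095.32
Solving the 2×2 system: x ≈ 42.8, y ≈ 31.5 km.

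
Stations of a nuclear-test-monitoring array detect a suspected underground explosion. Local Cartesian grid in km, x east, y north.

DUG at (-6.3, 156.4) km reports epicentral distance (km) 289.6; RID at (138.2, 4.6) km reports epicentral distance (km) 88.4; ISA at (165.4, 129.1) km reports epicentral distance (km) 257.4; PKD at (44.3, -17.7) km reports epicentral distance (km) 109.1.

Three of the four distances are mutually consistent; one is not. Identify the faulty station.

Solve using three stations at a time. Using DUG, ISA, PKD (subtract circle equations pairwise → linear system) gives (x, y) ≈ (89.6, -116.8).
Distances from that point to each station vs reported:
  DUG: calculated 289.5 vs reported 289.6 → residual 0.1 km
  RID: calculated 130.8 vs reported 88.4 → residual 42.4 km
  ISA: calculated 257.3 vs reported 257.4 → residual 0.1 km
  PKD: calculated 109.0 vs reported 109.1 → residual 0.1 km
DUG, ISA, PKD are mutually consistent (residuals ≈ 0); RID is off by 42.4 km.

RID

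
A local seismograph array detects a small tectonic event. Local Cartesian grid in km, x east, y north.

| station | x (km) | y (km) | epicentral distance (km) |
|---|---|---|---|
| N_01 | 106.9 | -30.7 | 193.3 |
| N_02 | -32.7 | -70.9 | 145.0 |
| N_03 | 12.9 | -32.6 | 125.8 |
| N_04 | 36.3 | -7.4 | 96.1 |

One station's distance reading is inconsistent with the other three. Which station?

N_04

Solve using three stations at a time. Using N_01, N_02, N_03 (subtract circle equations pairwise → linear system) gives (x, y) ≈ (-56.8, 71.9).
Distances from that point to each station vs reported:
  N_01: calculated 193.2 vs reported 193.3 → residual 0.1 km
  N_02: calculated 144.8 vs reported 145.0 → residual 0.2 km
  N_03: calculated 125.6 vs reported 125.8 → residual 0.2 km
  N_04: calculated 122.3 vs reported 96.1 → residual 26.2 km
N_01, N_02, N_03 are mutually consistent (residuals ≈ 0); N_04 is off by 26.2 km.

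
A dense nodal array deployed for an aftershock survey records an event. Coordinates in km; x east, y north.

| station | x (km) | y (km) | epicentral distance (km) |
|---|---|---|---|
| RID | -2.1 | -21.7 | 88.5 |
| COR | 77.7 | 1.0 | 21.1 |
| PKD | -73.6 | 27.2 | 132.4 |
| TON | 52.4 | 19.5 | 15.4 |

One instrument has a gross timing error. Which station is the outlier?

RID

Solve using three stations at a time. Using COR, PKD, TON (subtract circle equations pairwise → linear system) gives (x, y) ≈ (56.9, 4.7).
Distances from that point to each station vs reported:
  RID: calculated 64.6 vs reported 88.5 → residual 23.9 km
  COR: calculated 21.1 vs reported 21.1 → residual 0.0 km
  PKD: calculated 132.4 vs reported 132.4 → residual 0.0 km
  TON: calculated 15.5 vs reported 15.4 → residual 0.1 km
COR, PKD, TON are mutually consistent (residuals ≈ 0); RID is off by 23.9 km.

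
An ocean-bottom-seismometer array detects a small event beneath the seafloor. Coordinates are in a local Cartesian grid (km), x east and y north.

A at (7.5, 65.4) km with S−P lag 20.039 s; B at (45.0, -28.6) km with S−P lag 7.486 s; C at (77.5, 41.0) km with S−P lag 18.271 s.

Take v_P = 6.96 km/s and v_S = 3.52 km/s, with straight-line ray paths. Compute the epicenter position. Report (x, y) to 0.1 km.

Distance from S−P lag: d = Δt · v_P v_S / (v_P − v_S) = Δt · (6.96·3.52)/(6.96−3.52) ≈ 7.1219·Δt.
So d_A = 142.71, d_B = 53.31, d_C = 130.12 km.
Circle about each station: (x − 7.5)² + (y − 65.4)² = 142.71²; (x − 45.0)² + (y + 28.6)² = 53.31²; (x − 77.5)² + (y − 41.0)² = 130.12².
Subtracting the A equation from the B and C equations removes the quadratic terms:
75.0 x − 188.0 y = 16033.74
140.0 x − 48.8 y = 6788.77
Solving the 2×2 system: x ≈ 21.8, y ≈ -76.6 km.
Check against A (with the unrounded x, y): √((x − 7.5)²+(y − 65.4)²) = 142.71 ≈ 142.71 km. ✓

x ≈ 21.8 km, y ≈ -76.6 km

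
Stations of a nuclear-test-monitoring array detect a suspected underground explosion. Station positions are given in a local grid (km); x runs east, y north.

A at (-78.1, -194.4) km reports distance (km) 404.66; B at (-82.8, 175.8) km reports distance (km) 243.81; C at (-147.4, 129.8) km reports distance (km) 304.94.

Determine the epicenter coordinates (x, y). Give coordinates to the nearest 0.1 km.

Circle about each station: (x + 78.1)² + (y + 194.4)² = 404.66²; (x + 82.8)² + (y − 175.8)² = 243.81²; (x + 147.4)² + (y − 129.8)² = 304.94².
Subtracting the A equation from the B and C equations removes the quadratic terms:
-9.4 x + 740.4 y = 98176.91
-138.6 x + 648.4 y = 65445.14
Solving the 2×2 system: x ≈ 157.5, y ≈ 134.6 km.

(157.5, 134.6)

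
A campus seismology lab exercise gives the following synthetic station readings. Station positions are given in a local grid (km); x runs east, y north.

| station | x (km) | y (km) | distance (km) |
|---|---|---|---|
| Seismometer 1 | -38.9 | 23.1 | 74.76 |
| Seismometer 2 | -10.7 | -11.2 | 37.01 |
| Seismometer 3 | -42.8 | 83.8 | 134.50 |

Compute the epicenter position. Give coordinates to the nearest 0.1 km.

x ≈ -15.5 km, y ≈ -47.9 km

Circle about each station: (x + 38.9)² + (y − 23.1)² = 74.76²; (x + 10.7)² + (y + 11.2)² = 37.01²; (x + 42.8)² + (y − 83.8)² = 134.50².
Subtracting pairs of circle equations eliminates x²+y² and gives linear equations (the radical axes):
56.4 x − 68.6 y = 2412.43
-7.8 x + 121.4 y = -5693.73
Solving the 2×2 system: x ≈ -15.5, y ≈ -47.9 km.
Check against Seismometer 1 (with the unrounded x, y): √((x + 38.9)²+(y − 23.1)²) = 74.76 ≈ 74.76 km. ✓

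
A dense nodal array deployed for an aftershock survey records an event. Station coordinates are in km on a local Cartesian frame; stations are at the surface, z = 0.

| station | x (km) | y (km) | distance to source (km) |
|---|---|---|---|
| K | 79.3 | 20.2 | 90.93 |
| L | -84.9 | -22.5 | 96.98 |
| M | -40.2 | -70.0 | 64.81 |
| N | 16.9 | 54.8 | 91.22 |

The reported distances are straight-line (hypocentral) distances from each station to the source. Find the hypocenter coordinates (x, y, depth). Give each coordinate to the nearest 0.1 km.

Each station gives a sphere (x−x_i)² + (y−y_i)² + z² = d_i² (stations at z=0).
Subtracting the K sphere from L and M: z² cancels, leaving linear equations in x and y:
-328.4 x − 85.4 y = -119.13
-239.0 x − 180.4 y = 3887.44
Solving: x ≈ 9.103, y ≈ -33.608 km (keep extra digits for the depth step; rounded: 9.1, -33.6).
Then from the K sphere: z² = 90.93² − (x − 79.3)² − (y − 20.2)² with x = 9.103, y = -33.608, so z ≈ 21.103 ≈ 21.1 km.

x ≈ 9.1 km, y ≈ -33.6 km, depth ≈ 21.1 km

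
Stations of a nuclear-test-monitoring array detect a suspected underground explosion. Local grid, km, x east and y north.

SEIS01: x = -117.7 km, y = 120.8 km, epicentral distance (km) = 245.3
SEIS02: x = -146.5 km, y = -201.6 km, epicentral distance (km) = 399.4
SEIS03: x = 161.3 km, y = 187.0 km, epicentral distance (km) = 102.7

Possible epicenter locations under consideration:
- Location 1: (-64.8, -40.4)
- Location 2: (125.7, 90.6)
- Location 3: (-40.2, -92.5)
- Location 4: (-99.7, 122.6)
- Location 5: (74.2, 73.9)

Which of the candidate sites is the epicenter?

For each candidate, compare |candidate − station| to the reported distance:
Location 1: residuals SEIS01 75.6, SEIS02 218.7, SEIS03 218.0 → max 218.7 km
Location 2: residuals SEIS01 0.0, SEIS02 0.1, SEIS03 0.1 → max 0.1 km
Location 3: residuals SEIS01 18.4, SEIS02 247.1, SEIS03 241.9 → max 247.1 km
Location 4: residuals SEIS01 227.2, SEIS02 71.8, SEIS03 166.1 → max 227.2 km
Location 5: residuals SEIS01 47.8, SEIS02 46.4, SEIS03 40.1 → max 47.8 km
Only Location 2 has all residuals ≈ 0.

Location 2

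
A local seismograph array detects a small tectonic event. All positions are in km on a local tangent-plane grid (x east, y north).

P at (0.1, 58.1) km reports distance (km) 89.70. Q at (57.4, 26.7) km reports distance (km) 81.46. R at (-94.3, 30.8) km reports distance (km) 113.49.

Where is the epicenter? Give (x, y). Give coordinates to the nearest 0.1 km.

Circle about each station: (x − 0.1)² + (y − 58.1)² = 89.70²; (x − 57.4)² + (y − 26.7)² = 81.46²; (x + 94.3)² + (y − 30.8)² = 113.49².
Subtracting the P equation from the Q and R equations removes the quadratic terms:
114.6 x − 62.8 y = 2042.39
-188.8 x − 54.6 y = 1631.62
Solving the 2×2 system: x ≈ 0.5, y ≈ -31.6 km.

0.5 km east, -31.6 km north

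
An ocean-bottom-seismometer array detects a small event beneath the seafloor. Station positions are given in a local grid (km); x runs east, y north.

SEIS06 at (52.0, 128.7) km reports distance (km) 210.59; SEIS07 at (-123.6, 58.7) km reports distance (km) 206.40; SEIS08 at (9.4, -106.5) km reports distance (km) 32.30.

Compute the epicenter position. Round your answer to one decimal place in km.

28.7 km east, -80.6 km north

Circle about each station: (x − 52.0)² + (y − 128.7)² = 210.59²; (x + 123.6)² + (y − 58.7)² = 206.40²; (x − 9.4)² + (y + 106.5)² = 32.30².
Subtracting pairs of circle equations eliminates x²+y² and gives linear equations (the radical axes):
-351.2 x − 140.0 y = 1202.15
-85.2 x − 470.4 y = 35467.78
Solving the 2×2 system: x ≈ 28.7, y ≈ -80.6 km.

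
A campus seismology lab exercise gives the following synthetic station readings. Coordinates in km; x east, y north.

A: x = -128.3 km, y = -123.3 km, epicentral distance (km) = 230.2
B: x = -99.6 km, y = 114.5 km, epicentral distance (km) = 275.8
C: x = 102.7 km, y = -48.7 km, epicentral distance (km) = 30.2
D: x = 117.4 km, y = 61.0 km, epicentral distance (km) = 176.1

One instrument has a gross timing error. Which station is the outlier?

D

Solve using three stations at a time. Using A, B, C (subtract circle equations pairwise → linear system) gives (x, y) ≈ (97.5, -78.4).
Distances from that point to each station vs reported:
  A: calculated 230.2 vs reported 230.2 → residual 0.0 km
  B: calculated 275.8 vs reported 275.8 → residual 0.0 km
  C: calculated 30.2 vs reported 30.2 → residual 0.0 km
  D: calculated 140.8 vs reported 176.1 → residual 35.3 km
A, B, C are mutually consistent (residuals ≈ 0); D is off by 35.3 km.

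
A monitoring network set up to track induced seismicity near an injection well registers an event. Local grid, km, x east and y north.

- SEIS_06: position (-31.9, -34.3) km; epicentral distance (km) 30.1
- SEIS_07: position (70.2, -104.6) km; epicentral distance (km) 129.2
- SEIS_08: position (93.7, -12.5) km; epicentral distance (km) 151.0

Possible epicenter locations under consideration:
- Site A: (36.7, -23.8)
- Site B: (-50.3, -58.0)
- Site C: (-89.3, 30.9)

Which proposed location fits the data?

Site B

For each candidate, compare |candidate − station| to the reported distance:
Site A: residuals SEIS_06 39.3, SEIS_07 41.7, SEIS_08 92.9 → max 92.9 km
Site B: residuals SEIS_06 0.1, SEIS_07 0.0, SEIS_08 0.0 → max 0.1 km
Site C: residuals SEIS_06 56.8, SEIS_07 80.1, SEIS_08 37.1 → max 80.1 km
Only Site B has all residuals ≈ 0.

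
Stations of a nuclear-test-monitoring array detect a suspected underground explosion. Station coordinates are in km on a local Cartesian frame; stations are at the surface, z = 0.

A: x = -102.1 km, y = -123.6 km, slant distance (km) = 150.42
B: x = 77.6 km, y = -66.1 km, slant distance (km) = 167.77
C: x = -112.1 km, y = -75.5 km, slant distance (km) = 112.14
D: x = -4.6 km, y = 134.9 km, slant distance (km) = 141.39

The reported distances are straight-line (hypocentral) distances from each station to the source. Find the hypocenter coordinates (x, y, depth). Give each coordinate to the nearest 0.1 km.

Each station gives a sphere (x−x_i)² + (y−y_i)² + z² = d_i² (stations at z=0).
Subtracting the A sphere from B and C: z² cancels, leaving linear equations in x and y:
359.4 x + 115.0 y = -20831.00
-20.0 x + 96.2 y = 2616.09
Solving: x ≈ -62.504, y ≈ 14.200 km (keep extra digits for the depth step; rounded: -62.5, 14.2).
Then from the A sphere: z² = 150.42² − (x + 102.1)² − (y + 123.6)² with x = -62.504, y = 14.200, so z ≈ 45.492 ≈ 45.5 km.
Check against D (with the unrounded solution): distance 141.39 ≈ 141.39 km. ✓

x ≈ -62.5 km, y ≈ 14.2 km, depth ≈ 45.5 km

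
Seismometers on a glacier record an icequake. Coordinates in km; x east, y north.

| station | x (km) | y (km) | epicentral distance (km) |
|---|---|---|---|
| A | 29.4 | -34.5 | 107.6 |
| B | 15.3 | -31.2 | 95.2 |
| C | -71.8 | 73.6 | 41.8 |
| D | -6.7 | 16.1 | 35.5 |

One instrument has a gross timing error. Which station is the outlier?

Solve using three stations at a time. Using A, B, C (subtract circle equations pairwise → linear system) gives (x, y) ≈ (-50.3, 37.8).
Distances from that point to each station vs reported:
  A: calculated 107.6 vs reported 107.6 → residual 0.0 km
  B: calculated 95.2 vs reported 95.2 → residual 0.0 km
  C: calculated 41.8 vs reported 41.8 → residual 0.0 km
  D: calculated 48.7 vs reported 35.5 → residual 13.2 km
A, B, C are mutually consistent (residuals ≈ 0); D is off by 13.2 km.

D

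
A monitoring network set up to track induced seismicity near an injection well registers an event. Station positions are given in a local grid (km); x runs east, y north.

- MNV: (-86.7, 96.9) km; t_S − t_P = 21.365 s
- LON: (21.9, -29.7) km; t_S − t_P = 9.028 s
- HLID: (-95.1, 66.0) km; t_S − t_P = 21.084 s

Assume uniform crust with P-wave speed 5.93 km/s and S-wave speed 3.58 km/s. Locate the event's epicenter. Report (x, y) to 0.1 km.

Distance from S−P lag: d = Δt · v_P v_S / (v_P − v_S) = Δt · (5.93·3.58)/(5.93−3.58) ≈ 9.0338·Δt.
So d_MNV = 193.01, d_LON = 81.56, d_HLID = 190.47 km.
Circle about each station: (x + 86.7)² + (y − 96.9)² = 193.01²; (x − 21.9)² + (y + 29.7)² = 81.56²; (x + 95.1)² + (y − 66.0)² = 190.47².
Subtracting the MNV equation from the LON and HLID equations removes the quadratic terms:
217.2 x − 253.2 y = 15056.03
-16.8 x − 61.8 y = -2532.45
Solving the 2×2 system: x ≈ 88.9, y ≈ 16.8 km.

(88.9, 16.8)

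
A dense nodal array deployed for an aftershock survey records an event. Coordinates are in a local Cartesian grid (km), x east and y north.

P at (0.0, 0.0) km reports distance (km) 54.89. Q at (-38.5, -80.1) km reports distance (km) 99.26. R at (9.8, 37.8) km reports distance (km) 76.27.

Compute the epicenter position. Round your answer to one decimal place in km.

46.6 km east, -29.0 km north

Circle about each station: x² + y² = 54.89²; (x + 38.5)² + (y + 80.1)² = 99.26²; (x − 9.8)² + (y − 37.8)² = 76.27².
Subtracting the P equation from the Q and R equations removes the quadratic terms:
-77.0 x − 160.2 y = 1058.62
19.6 x + 75.6 y = -1279.32
Solving the 2×2 system: x ≈ 46.6, y ≈ -29.0 km.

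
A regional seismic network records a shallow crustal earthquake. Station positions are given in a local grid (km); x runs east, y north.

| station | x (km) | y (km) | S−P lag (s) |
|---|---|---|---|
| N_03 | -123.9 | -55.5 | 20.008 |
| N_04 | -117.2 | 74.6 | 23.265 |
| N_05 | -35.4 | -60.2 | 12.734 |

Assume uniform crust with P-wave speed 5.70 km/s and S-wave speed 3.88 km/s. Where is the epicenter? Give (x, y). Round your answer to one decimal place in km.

Distance from S−P lag: d = Δt · v_P v_S / (v_P − v_S) = Δt · (5.70·3.88)/(5.70−3.88) ≈ 12.1516·Δt.
So d_N_03 = 243.13, d_N_04 = 282.71, d_N_05 = 154.74 km.
Circle about each station: (x + 123.9)² + (y + 55.5)² = 243.13²; (x + 117.2)² + (y − 74.6)² = 282.71²; (x + 35.4)² + (y + 60.2)² = 154.74².
Subtracting the N_03 equation from the N_04 and N_05 equations removes the quadratic terms:
13.4 x + 260.2 y = -19943.21
177.0 x − 9.4 y = 21613.47
Solving the 2×2 system: x ≈ 117.7, y ≈ -82.7 km.
Check against N_03 (with the unrounded x, y): √((x + 123.9)²+(y + 55.5)²) = 243.14 ≈ 243.13 km. ✓

(117.7, -82.7)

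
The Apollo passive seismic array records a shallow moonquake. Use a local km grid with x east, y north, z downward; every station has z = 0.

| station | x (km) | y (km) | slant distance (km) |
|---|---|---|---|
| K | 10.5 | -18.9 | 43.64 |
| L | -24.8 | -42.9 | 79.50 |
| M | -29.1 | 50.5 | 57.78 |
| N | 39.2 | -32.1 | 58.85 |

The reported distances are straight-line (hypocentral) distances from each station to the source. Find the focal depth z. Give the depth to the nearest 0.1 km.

z ≈ 12.6 km

Each station gives a sphere (x−x_i)² + (y−y_i)² + z² = d_i² (stations at z=0).
Subtracting the K sphere from L and M: z² cancels, leaving linear equations in x and y:
-70.6 x − 48.0 y = -2427.81
-79.2 x + 138.8 y = 1495.52
Solving: x ≈ 19.498, y ≈ 21.901 km (keep extra digits for the depth step; rounded: 19.5, 21.9).
Then from the K sphere: z² = 43.64² − (x − 10.5)² − (y + 18.9)² with x = 19.498, y = 21.901, so z ≈ 12.600 ≈ 12.6 km.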